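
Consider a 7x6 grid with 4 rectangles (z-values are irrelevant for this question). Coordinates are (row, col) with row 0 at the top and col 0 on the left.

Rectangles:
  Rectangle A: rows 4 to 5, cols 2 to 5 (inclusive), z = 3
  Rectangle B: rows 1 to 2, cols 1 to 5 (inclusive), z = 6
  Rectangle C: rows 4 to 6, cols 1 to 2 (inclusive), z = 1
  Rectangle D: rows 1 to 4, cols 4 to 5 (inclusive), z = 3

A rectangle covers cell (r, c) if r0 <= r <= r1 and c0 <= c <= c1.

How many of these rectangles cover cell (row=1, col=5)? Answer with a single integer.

Answer: 2

Derivation:
Check cell (1,5):
  A: rows 4-5 cols 2-5 -> outside (row miss)
  B: rows 1-2 cols 1-5 -> covers
  C: rows 4-6 cols 1-2 -> outside (row miss)
  D: rows 1-4 cols 4-5 -> covers
Count covering = 2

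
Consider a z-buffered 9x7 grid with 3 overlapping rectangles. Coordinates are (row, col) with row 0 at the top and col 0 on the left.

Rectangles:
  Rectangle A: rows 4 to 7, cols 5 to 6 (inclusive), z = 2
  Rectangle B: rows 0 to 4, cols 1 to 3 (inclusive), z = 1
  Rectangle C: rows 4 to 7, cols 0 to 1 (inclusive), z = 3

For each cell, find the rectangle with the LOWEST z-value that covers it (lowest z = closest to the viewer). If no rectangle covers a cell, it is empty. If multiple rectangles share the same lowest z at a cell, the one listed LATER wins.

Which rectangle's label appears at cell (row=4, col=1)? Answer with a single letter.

Check cell (4,1):
  A: rows 4-7 cols 5-6 -> outside (col miss)
  B: rows 0-4 cols 1-3 z=1 -> covers; best now B (z=1)
  C: rows 4-7 cols 0-1 z=3 -> covers; best now B (z=1)
Winner: B at z=1

Answer: B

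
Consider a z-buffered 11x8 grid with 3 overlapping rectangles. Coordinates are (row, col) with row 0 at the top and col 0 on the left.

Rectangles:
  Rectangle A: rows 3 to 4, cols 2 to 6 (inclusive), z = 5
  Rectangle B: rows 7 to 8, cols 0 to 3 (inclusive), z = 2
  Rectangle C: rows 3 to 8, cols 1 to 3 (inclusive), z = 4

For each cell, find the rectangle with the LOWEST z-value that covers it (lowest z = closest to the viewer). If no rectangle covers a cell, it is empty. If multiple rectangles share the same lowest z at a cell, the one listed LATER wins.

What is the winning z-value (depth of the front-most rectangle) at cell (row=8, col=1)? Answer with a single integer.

Answer: 2

Derivation:
Check cell (8,1):
  A: rows 3-4 cols 2-6 -> outside (row miss)
  B: rows 7-8 cols 0-3 z=2 -> covers; best now B (z=2)
  C: rows 3-8 cols 1-3 z=4 -> covers; best now B (z=2)
Winner: B at z=2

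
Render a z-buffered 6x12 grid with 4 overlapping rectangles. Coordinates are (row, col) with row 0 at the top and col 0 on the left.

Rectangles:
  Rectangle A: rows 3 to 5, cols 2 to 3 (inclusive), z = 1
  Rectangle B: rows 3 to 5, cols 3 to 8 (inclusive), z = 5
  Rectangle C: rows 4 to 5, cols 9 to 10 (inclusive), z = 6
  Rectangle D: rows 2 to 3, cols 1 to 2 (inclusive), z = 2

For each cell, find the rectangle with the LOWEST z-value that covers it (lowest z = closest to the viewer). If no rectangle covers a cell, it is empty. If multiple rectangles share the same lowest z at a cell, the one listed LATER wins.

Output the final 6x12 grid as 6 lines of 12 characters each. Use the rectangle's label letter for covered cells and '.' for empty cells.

............
............
.DD.........
.DAABBBBB...
..AABBBBBCC.
..AABBBBBCC.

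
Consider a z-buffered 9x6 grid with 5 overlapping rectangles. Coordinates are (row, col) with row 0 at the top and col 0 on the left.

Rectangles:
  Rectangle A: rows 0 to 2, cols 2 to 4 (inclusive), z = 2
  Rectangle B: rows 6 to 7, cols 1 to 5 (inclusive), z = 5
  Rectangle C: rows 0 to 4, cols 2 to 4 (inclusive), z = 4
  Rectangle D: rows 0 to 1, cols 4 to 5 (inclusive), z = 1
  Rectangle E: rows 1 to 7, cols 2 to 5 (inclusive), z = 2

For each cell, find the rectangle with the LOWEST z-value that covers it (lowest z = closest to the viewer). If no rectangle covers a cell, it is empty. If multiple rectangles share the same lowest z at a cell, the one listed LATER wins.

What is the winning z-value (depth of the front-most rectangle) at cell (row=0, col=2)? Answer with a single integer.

Check cell (0,2):
  A: rows 0-2 cols 2-4 z=2 -> covers; best now A (z=2)
  B: rows 6-7 cols 1-5 -> outside (row miss)
  C: rows 0-4 cols 2-4 z=4 -> covers; best now A (z=2)
  D: rows 0-1 cols 4-5 -> outside (col miss)
  E: rows 1-7 cols 2-5 -> outside (row miss)
Winner: A at z=2

Answer: 2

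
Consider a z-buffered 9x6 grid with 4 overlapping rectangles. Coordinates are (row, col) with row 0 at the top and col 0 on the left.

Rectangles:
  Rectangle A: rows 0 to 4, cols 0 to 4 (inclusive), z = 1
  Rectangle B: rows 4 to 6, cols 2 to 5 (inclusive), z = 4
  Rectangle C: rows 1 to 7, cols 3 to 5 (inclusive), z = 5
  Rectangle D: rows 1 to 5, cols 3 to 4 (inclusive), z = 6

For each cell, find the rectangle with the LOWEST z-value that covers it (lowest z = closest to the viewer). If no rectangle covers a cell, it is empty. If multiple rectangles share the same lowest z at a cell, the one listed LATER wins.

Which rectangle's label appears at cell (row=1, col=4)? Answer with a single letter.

Check cell (1,4):
  A: rows 0-4 cols 0-4 z=1 -> covers; best now A (z=1)
  B: rows 4-6 cols 2-5 -> outside (row miss)
  C: rows 1-7 cols 3-5 z=5 -> covers; best now A (z=1)
  D: rows 1-5 cols 3-4 z=6 -> covers; best now A (z=1)
Winner: A at z=1

Answer: A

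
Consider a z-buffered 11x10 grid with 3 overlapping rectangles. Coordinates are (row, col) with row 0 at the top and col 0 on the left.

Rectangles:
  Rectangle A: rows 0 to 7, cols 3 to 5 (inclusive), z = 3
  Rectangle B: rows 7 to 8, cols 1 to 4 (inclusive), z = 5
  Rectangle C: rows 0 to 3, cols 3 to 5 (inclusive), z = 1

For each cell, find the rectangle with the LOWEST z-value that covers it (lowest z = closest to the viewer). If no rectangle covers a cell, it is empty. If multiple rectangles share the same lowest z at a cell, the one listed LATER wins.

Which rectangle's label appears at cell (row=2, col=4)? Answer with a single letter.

Check cell (2,4):
  A: rows 0-7 cols 3-5 z=3 -> covers; best now A (z=3)
  B: rows 7-8 cols 1-4 -> outside (row miss)
  C: rows 0-3 cols 3-5 z=1 -> covers; best now C (z=1)
Winner: C at z=1

Answer: C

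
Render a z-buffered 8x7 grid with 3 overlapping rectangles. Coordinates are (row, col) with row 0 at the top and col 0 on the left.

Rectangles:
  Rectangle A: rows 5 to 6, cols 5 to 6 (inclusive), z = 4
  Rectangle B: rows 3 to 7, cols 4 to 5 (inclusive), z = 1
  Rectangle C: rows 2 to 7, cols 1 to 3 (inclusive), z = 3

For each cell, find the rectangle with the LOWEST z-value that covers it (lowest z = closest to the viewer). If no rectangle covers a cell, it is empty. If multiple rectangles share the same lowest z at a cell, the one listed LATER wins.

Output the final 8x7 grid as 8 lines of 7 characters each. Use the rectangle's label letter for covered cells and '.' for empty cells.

.......
.......
.CCC...
.CCCBB.
.CCCBB.
.CCCBBA
.CCCBBA
.CCCBB.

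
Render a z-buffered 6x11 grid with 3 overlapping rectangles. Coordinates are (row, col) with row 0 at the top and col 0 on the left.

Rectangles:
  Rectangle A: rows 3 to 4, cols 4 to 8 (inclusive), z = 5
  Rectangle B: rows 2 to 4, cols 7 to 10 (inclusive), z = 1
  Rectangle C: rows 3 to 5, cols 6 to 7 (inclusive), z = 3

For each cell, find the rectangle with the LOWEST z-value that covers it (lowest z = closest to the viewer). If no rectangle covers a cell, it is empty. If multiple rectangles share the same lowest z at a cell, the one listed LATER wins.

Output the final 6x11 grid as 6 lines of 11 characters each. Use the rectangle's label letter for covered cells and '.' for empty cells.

...........
...........
.......BBBB
....AACBBBB
....AACBBBB
......CC...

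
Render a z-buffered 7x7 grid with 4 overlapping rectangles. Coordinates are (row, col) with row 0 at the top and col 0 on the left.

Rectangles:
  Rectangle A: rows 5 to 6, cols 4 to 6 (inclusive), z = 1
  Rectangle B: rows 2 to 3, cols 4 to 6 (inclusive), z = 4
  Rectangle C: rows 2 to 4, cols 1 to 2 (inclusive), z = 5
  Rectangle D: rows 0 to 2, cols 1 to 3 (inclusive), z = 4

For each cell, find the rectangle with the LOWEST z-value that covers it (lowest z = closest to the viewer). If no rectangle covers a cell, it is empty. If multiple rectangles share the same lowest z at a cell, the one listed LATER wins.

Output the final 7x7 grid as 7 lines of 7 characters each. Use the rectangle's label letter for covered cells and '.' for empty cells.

.DDD...
.DDD...
.DDDBBB
.CC.BBB
.CC....
....AAA
....AAA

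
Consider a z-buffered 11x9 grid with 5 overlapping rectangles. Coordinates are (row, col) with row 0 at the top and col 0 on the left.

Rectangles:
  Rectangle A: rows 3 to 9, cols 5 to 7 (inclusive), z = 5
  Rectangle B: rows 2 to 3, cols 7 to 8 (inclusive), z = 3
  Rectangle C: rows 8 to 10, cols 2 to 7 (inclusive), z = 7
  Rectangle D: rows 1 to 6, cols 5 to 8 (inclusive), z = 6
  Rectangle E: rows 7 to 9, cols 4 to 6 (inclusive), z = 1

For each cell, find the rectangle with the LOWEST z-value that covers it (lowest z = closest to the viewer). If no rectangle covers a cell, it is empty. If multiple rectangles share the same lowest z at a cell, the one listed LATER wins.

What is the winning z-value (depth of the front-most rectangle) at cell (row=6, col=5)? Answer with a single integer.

Check cell (6,5):
  A: rows 3-9 cols 5-7 z=5 -> covers; best now A (z=5)
  B: rows 2-3 cols 7-8 -> outside (row miss)
  C: rows 8-10 cols 2-7 -> outside (row miss)
  D: rows 1-6 cols 5-8 z=6 -> covers; best now A (z=5)
  E: rows 7-9 cols 4-6 -> outside (row miss)
Winner: A at z=5

Answer: 5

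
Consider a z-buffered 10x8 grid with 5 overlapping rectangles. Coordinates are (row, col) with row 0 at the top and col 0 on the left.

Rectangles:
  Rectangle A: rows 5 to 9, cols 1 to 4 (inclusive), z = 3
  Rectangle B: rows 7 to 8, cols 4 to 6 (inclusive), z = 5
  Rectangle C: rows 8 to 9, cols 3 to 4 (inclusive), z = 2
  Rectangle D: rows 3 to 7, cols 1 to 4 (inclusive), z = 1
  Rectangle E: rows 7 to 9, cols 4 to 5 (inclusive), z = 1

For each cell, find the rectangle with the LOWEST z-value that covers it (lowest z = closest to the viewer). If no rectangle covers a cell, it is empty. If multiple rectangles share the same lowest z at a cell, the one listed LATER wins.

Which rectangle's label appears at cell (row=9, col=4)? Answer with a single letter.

Answer: E

Derivation:
Check cell (9,4):
  A: rows 5-9 cols 1-4 z=3 -> covers; best now A (z=3)
  B: rows 7-8 cols 4-6 -> outside (row miss)
  C: rows 8-9 cols 3-4 z=2 -> covers; best now C (z=2)
  D: rows 3-7 cols 1-4 -> outside (row miss)
  E: rows 7-9 cols 4-5 z=1 -> covers; best now E (z=1)
Winner: E at z=1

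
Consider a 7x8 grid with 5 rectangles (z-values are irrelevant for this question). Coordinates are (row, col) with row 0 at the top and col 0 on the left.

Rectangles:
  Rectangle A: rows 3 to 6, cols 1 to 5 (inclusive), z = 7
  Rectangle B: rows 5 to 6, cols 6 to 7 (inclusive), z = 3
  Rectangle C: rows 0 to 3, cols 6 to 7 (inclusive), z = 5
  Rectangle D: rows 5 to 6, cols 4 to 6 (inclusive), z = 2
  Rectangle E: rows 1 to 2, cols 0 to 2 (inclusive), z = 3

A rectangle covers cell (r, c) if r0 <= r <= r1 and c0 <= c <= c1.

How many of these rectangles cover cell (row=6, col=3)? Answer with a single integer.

Check cell (6,3):
  A: rows 3-6 cols 1-5 -> covers
  B: rows 5-6 cols 6-7 -> outside (col miss)
  C: rows 0-3 cols 6-7 -> outside (row miss)
  D: rows 5-6 cols 4-6 -> outside (col miss)
  E: rows 1-2 cols 0-2 -> outside (row miss)
Count covering = 1

Answer: 1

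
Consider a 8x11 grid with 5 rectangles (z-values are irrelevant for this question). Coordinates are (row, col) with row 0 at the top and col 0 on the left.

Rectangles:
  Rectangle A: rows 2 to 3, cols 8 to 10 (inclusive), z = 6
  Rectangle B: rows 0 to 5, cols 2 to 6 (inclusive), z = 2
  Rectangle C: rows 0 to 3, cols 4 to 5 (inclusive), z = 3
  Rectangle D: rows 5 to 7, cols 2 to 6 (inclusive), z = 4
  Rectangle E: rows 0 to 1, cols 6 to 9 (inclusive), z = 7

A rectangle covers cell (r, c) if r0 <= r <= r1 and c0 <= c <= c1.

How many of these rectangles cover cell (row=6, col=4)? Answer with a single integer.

Answer: 1

Derivation:
Check cell (6,4):
  A: rows 2-3 cols 8-10 -> outside (row miss)
  B: rows 0-5 cols 2-6 -> outside (row miss)
  C: rows 0-3 cols 4-5 -> outside (row miss)
  D: rows 5-7 cols 2-6 -> covers
  E: rows 0-1 cols 6-9 -> outside (row miss)
Count covering = 1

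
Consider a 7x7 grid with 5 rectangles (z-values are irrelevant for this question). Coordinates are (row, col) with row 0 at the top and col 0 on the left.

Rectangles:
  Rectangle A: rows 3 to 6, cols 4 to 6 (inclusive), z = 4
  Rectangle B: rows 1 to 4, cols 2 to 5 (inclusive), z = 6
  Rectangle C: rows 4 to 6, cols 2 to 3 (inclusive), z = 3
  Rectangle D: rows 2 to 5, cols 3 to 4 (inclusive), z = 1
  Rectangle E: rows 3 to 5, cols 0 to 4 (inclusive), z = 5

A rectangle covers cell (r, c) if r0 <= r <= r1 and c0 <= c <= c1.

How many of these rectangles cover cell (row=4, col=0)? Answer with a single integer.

Answer: 1

Derivation:
Check cell (4,0):
  A: rows 3-6 cols 4-6 -> outside (col miss)
  B: rows 1-4 cols 2-5 -> outside (col miss)
  C: rows 4-6 cols 2-3 -> outside (col miss)
  D: rows 2-5 cols 3-4 -> outside (col miss)
  E: rows 3-5 cols 0-4 -> covers
Count covering = 1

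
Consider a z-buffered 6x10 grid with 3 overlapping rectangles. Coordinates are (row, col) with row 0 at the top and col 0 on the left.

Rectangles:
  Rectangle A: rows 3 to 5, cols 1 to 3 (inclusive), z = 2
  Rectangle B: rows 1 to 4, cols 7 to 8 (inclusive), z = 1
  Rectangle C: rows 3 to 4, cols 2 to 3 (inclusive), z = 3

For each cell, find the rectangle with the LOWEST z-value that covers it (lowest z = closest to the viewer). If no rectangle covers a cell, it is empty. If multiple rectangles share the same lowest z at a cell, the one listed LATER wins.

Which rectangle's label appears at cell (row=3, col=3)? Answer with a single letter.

Check cell (3,3):
  A: rows 3-5 cols 1-3 z=2 -> covers; best now A (z=2)
  B: rows 1-4 cols 7-8 -> outside (col miss)
  C: rows 3-4 cols 2-3 z=3 -> covers; best now A (z=2)
Winner: A at z=2

Answer: A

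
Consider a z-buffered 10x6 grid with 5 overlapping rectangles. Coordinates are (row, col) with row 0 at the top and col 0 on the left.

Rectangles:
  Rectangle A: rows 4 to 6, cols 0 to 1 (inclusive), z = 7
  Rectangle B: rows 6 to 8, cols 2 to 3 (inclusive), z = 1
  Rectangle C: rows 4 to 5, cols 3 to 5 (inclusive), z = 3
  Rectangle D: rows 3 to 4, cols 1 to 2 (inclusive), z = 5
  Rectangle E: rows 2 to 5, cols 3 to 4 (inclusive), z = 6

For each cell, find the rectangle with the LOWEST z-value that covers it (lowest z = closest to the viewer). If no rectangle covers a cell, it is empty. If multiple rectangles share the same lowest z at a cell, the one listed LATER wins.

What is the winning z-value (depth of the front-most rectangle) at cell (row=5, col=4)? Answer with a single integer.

Check cell (5,4):
  A: rows 4-6 cols 0-1 -> outside (col miss)
  B: rows 6-8 cols 2-3 -> outside (row miss)
  C: rows 4-5 cols 3-5 z=3 -> covers; best now C (z=3)
  D: rows 3-4 cols 1-2 -> outside (row miss)
  E: rows 2-5 cols 3-4 z=6 -> covers; best now C (z=3)
Winner: C at z=3

Answer: 3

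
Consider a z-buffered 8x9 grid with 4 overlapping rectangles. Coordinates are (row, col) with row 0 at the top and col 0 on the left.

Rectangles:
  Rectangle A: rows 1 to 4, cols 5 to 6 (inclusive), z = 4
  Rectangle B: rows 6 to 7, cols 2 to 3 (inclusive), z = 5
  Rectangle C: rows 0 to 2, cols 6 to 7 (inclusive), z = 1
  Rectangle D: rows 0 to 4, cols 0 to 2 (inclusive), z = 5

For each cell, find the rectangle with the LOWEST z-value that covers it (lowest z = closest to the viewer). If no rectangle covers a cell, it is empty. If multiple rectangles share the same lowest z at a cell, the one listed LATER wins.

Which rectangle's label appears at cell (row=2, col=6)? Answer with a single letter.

Check cell (2,6):
  A: rows 1-4 cols 5-6 z=4 -> covers; best now A (z=4)
  B: rows 6-7 cols 2-3 -> outside (row miss)
  C: rows 0-2 cols 6-7 z=1 -> covers; best now C (z=1)
  D: rows 0-4 cols 0-2 -> outside (col miss)
Winner: C at z=1

Answer: C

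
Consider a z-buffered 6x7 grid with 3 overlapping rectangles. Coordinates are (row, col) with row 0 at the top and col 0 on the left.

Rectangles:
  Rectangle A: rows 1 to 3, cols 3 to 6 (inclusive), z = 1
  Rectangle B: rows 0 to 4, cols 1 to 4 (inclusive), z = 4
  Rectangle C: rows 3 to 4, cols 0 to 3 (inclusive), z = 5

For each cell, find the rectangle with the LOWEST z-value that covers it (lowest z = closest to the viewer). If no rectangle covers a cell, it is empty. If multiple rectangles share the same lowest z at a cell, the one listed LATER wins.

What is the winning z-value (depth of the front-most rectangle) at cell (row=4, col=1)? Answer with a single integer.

Answer: 4

Derivation:
Check cell (4,1):
  A: rows 1-3 cols 3-6 -> outside (row miss)
  B: rows 0-4 cols 1-4 z=4 -> covers; best now B (z=4)
  C: rows 3-4 cols 0-3 z=5 -> covers; best now B (z=4)
Winner: B at z=4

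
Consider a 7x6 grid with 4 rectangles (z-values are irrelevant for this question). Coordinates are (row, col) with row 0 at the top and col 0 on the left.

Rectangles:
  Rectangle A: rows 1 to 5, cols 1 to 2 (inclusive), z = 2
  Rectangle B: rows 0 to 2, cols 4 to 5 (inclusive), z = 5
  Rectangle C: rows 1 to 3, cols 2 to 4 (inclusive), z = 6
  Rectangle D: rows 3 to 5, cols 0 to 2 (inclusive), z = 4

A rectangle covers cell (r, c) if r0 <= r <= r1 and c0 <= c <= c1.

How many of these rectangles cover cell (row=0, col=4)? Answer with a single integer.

Answer: 1

Derivation:
Check cell (0,4):
  A: rows 1-5 cols 1-2 -> outside (row miss)
  B: rows 0-2 cols 4-5 -> covers
  C: rows 1-3 cols 2-4 -> outside (row miss)
  D: rows 3-5 cols 0-2 -> outside (row miss)
Count covering = 1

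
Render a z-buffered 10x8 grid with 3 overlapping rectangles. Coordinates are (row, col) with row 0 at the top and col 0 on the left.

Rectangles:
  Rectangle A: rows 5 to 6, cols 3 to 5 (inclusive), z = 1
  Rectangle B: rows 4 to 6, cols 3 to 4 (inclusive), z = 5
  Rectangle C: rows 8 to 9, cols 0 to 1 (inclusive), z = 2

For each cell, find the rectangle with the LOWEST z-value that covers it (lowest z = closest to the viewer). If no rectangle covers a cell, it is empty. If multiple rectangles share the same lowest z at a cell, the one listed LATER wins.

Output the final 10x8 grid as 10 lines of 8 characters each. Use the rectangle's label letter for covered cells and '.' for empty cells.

........
........
........
........
...BB...
...AAA..
...AAA..
........
CC......
CC......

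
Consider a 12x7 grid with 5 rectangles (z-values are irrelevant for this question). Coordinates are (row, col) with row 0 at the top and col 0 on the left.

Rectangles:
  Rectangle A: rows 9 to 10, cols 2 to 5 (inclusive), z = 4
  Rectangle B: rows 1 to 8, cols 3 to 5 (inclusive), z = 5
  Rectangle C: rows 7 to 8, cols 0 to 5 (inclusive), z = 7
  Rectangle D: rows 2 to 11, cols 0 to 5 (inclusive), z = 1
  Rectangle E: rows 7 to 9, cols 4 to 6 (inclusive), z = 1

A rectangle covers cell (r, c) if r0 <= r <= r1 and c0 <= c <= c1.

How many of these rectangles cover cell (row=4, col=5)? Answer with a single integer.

Check cell (4,5):
  A: rows 9-10 cols 2-5 -> outside (row miss)
  B: rows 1-8 cols 3-5 -> covers
  C: rows 7-8 cols 0-5 -> outside (row miss)
  D: rows 2-11 cols 0-5 -> covers
  E: rows 7-9 cols 4-6 -> outside (row miss)
Count covering = 2

Answer: 2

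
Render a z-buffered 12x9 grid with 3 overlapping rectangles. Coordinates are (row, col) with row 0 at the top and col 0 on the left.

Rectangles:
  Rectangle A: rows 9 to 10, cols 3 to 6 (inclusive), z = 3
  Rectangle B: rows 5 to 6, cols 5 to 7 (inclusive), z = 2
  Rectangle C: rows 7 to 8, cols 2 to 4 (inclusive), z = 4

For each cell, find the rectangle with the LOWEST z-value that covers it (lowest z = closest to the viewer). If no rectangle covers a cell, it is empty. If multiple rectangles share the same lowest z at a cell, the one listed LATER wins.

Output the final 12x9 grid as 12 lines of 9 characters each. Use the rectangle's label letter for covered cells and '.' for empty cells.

.........
.........
.........
.........
.........
.....BBB.
.....BBB.
..CCC....
..CCC....
...AAAA..
...AAAA..
.........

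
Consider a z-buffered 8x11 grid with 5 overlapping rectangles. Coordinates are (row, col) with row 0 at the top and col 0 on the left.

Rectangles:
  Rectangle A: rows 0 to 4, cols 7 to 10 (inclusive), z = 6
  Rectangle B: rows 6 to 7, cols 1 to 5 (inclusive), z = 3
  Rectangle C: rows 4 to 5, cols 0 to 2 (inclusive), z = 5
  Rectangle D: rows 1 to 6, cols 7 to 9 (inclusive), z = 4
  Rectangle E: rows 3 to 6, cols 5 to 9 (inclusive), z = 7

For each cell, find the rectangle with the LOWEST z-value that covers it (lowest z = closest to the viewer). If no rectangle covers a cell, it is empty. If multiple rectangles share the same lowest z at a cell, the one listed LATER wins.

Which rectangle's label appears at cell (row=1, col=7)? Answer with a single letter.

Answer: D

Derivation:
Check cell (1,7):
  A: rows 0-4 cols 7-10 z=6 -> covers; best now A (z=6)
  B: rows 6-7 cols 1-5 -> outside (row miss)
  C: rows 4-5 cols 0-2 -> outside (row miss)
  D: rows 1-6 cols 7-9 z=4 -> covers; best now D (z=4)
  E: rows 3-6 cols 5-9 -> outside (row miss)
Winner: D at z=4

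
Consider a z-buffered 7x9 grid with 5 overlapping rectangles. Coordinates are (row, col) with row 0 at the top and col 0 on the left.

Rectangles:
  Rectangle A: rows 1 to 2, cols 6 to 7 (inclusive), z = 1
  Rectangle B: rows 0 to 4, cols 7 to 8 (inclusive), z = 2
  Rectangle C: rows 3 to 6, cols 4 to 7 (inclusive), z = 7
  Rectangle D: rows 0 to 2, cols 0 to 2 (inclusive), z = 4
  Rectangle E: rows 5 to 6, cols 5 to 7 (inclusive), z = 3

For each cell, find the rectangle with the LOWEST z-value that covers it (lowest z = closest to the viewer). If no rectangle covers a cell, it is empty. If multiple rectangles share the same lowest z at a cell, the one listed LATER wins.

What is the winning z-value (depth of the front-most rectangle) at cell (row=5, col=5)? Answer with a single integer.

Check cell (5,5):
  A: rows 1-2 cols 6-7 -> outside (row miss)
  B: rows 0-4 cols 7-8 -> outside (row miss)
  C: rows 3-6 cols 4-7 z=7 -> covers; best now C (z=7)
  D: rows 0-2 cols 0-2 -> outside (row miss)
  E: rows 5-6 cols 5-7 z=3 -> covers; best now E (z=3)
Winner: E at z=3

Answer: 3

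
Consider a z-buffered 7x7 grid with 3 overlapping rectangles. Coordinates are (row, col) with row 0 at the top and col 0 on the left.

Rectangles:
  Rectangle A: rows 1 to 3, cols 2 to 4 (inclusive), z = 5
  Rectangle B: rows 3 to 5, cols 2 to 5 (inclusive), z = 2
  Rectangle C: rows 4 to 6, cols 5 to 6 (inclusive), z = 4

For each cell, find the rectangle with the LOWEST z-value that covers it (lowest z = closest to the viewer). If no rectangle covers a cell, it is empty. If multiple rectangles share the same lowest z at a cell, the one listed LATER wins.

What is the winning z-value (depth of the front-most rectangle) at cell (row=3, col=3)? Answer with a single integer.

Check cell (3,3):
  A: rows 1-3 cols 2-4 z=5 -> covers; best now A (z=5)
  B: rows 3-5 cols 2-5 z=2 -> covers; best now B (z=2)
  C: rows 4-6 cols 5-6 -> outside (row miss)
Winner: B at z=2

Answer: 2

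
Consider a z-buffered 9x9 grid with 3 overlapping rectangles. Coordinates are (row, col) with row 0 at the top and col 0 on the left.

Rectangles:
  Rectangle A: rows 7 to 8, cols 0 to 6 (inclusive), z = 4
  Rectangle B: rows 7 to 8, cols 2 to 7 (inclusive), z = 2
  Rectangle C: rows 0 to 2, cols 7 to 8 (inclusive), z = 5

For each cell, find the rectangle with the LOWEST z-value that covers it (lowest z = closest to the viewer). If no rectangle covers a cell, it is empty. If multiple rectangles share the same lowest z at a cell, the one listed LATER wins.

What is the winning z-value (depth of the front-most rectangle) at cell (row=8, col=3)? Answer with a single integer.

Check cell (8,3):
  A: rows 7-8 cols 0-6 z=4 -> covers; best now A (z=4)
  B: rows 7-8 cols 2-7 z=2 -> covers; best now B (z=2)
  C: rows 0-2 cols 7-8 -> outside (row miss)
Winner: B at z=2

Answer: 2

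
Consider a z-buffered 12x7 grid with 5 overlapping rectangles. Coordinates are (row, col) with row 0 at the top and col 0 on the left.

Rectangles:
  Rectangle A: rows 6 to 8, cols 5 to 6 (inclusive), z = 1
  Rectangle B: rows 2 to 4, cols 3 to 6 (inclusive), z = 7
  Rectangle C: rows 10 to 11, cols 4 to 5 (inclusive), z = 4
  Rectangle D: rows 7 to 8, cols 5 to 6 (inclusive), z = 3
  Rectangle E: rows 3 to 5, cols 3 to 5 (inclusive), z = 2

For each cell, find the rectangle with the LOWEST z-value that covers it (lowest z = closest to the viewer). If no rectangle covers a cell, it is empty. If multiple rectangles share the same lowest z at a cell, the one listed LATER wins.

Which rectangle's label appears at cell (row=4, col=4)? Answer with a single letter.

Answer: E

Derivation:
Check cell (4,4):
  A: rows 6-8 cols 5-6 -> outside (row miss)
  B: rows 2-4 cols 3-6 z=7 -> covers; best now B (z=7)
  C: rows 10-11 cols 4-5 -> outside (row miss)
  D: rows 7-8 cols 5-6 -> outside (row miss)
  E: rows 3-5 cols 3-5 z=2 -> covers; best now E (z=2)
Winner: E at z=2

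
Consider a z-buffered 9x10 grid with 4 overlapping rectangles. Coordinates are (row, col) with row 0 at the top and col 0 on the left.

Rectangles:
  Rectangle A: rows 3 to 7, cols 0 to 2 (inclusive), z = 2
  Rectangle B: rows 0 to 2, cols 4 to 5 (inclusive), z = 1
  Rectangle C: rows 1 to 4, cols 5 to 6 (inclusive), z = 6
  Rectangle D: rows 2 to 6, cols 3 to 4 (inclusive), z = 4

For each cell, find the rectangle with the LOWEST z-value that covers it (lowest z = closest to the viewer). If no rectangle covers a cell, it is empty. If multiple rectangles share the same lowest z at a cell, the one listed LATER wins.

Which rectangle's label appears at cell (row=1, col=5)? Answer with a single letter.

Answer: B

Derivation:
Check cell (1,5):
  A: rows 3-7 cols 0-2 -> outside (row miss)
  B: rows 0-2 cols 4-5 z=1 -> covers; best now B (z=1)
  C: rows 1-4 cols 5-6 z=6 -> covers; best now B (z=1)
  D: rows 2-6 cols 3-4 -> outside (row miss)
Winner: B at z=1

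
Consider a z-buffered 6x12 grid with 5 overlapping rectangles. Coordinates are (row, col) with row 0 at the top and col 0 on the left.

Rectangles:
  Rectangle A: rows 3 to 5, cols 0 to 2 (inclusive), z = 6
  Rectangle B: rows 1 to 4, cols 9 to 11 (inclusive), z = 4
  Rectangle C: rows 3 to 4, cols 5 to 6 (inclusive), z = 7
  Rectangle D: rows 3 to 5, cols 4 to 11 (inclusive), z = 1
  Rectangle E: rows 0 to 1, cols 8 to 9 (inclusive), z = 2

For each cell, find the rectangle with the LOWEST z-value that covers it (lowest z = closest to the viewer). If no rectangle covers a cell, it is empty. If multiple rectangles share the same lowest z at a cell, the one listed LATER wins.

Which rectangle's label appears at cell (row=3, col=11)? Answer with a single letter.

Answer: D

Derivation:
Check cell (3,11):
  A: rows 3-5 cols 0-2 -> outside (col miss)
  B: rows 1-4 cols 9-11 z=4 -> covers; best now B (z=4)
  C: rows 3-4 cols 5-6 -> outside (col miss)
  D: rows 3-5 cols 4-11 z=1 -> covers; best now D (z=1)
  E: rows 0-1 cols 8-9 -> outside (row miss)
Winner: D at z=1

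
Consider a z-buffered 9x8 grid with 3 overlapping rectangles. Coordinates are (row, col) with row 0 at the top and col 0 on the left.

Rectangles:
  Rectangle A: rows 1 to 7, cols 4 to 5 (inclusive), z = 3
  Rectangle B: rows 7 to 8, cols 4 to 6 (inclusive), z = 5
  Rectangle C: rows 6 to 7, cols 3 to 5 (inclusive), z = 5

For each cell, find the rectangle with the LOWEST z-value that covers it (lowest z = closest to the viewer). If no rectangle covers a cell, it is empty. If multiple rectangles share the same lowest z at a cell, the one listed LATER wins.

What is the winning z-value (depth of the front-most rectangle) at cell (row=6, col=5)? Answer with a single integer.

Answer: 3

Derivation:
Check cell (6,5):
  A: rows 1-7 cols 4-5 z=3 -> covers; best now A (z=3)
  B: rows 7-8 cols 4-6 -> outside (row miss)
  C: rows 6-7 cols 3-5 z=5 -> covers; best now A (z=3)
Winner: A at z=3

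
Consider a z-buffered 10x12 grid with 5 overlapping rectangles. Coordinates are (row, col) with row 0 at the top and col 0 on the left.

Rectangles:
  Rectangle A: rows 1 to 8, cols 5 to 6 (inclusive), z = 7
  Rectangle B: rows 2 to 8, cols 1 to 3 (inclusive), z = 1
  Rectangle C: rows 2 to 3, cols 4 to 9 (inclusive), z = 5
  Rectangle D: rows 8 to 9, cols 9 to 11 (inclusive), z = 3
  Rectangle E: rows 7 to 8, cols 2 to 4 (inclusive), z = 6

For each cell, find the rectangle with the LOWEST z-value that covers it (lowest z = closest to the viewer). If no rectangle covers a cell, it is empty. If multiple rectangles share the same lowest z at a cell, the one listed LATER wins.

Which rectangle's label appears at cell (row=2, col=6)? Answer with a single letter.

Answer: C

Derivation:
Check cell (2,6):
  A: rows 1-8 cols 5-6 z=7 -> covers; best now A (z=7)
  B: rows 2-8 cols 1-3 -> outside (col miss)
  C: rows 2-3 cols 4-9 z=5 -> covers; best now C (z=5)
  D: rows 8-9 cols 9-11 -> outside (row miss)
  E: rows 7-8 cols 2-4 -> outside (row miss)
Winner: C at z=5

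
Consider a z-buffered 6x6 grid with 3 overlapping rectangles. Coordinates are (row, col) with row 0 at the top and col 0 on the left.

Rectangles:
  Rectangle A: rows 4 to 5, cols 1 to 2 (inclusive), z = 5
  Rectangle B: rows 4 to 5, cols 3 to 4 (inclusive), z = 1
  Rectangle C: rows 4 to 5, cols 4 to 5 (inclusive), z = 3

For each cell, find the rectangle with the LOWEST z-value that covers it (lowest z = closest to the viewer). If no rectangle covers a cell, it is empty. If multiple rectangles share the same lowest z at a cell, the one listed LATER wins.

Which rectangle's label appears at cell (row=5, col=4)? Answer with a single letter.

Check cell (5,4):
  A: rows 4-5 cols 1-2 -> outside (col miss)
  B: rows 4-5 cols 3-4 z=1 -> covers; best now B (z=1)
  C: rows 4-5 cols 4-5 z=3 -> covers; best now B (z=1)
Winner: B at z=1

Answer: B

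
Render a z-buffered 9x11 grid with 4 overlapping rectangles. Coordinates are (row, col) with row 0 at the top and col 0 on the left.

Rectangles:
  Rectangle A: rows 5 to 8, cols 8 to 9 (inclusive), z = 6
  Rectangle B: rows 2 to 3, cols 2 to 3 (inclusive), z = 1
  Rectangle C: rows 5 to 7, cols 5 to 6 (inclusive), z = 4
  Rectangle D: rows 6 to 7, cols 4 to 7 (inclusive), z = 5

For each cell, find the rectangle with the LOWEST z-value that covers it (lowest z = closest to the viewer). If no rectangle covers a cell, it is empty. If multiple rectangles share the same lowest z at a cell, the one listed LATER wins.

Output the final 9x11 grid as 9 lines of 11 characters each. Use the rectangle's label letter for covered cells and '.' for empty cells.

...........
...........
..BB.......
..BB.......
...........
.....CC.AA.
....DCCDAA.
....DCCDAA.
........AA.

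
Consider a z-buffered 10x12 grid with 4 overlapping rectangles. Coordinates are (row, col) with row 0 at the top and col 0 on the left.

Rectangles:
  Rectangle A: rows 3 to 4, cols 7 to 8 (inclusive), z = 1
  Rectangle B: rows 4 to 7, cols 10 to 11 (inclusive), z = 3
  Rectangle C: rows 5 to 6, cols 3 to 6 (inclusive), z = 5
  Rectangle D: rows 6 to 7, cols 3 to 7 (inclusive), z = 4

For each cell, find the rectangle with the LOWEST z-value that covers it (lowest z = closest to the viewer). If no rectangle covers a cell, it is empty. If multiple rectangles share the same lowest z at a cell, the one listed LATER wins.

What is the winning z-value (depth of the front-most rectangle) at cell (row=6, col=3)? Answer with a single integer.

Answer: 4

Derivation:
Check cell (6,3):
  A: rows 3-4 cols 7-8 -> outside (row miss)
  B: rows 4-7 cols 10-11 -> outside (col miss)
  C: rows 5-6 cols 3-6 z=5 -> covers; best now C (z=5)
  D: rows 6-7 cols 3-7 z=4 -> covers; best now D (z=4)
Winner: D at z=4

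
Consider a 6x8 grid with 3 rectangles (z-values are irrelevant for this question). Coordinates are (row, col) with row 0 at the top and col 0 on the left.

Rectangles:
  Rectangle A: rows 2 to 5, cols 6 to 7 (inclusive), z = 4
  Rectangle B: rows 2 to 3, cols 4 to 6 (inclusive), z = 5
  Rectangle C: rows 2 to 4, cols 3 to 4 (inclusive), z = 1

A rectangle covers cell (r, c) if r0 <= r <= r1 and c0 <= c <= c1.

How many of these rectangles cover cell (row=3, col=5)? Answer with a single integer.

Check cell (3,5):
  A: rows 2-5 cols 6-7 -> outside (col miss)
  B: rows 2-3 cols 4-6 -> covers
  C: rows 2-4 cols 3-4 -> outside (col miss)
Count covering = 1

Answer: 1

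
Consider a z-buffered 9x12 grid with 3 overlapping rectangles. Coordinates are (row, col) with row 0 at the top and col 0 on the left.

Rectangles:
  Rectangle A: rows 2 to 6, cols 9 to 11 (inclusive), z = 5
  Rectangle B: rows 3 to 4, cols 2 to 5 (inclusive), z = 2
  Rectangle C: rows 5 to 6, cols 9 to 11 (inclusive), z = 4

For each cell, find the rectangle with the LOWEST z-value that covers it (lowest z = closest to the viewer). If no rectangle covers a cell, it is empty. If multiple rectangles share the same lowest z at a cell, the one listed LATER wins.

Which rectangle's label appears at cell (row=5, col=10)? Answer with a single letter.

Check cell (5,10):
  A: rows 2-6 cols 9-11 z=5 -> covers; best now A (z=5)
  B: rows 3-4 cols 2-5 -> outside (row miss)
  C: rows 5-6 cols 9-11 z=4 -> covers; best now C (z=4)
Winner: C at z=4

Answer: C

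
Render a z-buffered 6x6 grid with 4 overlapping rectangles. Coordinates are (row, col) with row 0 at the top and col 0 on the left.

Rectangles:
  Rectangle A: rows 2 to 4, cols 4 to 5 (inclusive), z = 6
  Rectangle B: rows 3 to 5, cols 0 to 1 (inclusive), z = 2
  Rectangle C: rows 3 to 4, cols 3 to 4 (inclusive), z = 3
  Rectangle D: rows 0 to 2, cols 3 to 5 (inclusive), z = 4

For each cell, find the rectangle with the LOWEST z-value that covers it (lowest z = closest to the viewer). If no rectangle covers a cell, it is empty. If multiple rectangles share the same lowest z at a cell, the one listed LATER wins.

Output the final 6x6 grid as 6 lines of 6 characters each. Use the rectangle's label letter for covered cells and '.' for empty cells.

...DDD
...DDD
...DDD
BB.CCA
BB.CCA
BB....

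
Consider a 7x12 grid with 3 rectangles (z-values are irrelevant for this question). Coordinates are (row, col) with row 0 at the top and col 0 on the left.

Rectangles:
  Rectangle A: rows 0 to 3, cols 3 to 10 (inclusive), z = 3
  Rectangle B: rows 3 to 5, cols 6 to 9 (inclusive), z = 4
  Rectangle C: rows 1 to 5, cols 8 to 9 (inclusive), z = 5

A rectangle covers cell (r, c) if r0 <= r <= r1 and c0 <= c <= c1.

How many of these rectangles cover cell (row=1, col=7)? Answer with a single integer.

Answer: 1

Derivation:
Check cell (1,7):
  A: rows 0-3 cols 3-10 -> covers
  B: rows 3-5 cols 6-9 -> outside (row miss)
  C: rows 1-5 cols 8-9 -> outside (col miss)
Count covering = 1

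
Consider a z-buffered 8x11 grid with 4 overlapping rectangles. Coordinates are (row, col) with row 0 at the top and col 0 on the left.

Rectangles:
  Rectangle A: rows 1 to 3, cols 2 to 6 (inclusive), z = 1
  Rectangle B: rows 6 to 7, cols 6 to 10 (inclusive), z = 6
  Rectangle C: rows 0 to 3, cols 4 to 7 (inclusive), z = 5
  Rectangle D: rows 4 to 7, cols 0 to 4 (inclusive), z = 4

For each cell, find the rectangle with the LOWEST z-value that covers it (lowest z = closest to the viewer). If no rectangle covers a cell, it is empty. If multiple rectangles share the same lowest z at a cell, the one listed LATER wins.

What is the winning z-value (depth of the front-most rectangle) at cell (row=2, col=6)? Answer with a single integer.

Answer: 1

Derivation:
Check cell (2,6):
  A: rows 1-3 cols 2-6 z=1 -> covers; best now A (z=1)
  B: rows 6-7 cols 6-10 -> outside (row miss)
  C: rows 0-3 cols 4-7 z=5 -> covers; best now A (z=1)
  D: rows 4-7 cols 0-4 -> outside (row miss)
Winner: A at z=1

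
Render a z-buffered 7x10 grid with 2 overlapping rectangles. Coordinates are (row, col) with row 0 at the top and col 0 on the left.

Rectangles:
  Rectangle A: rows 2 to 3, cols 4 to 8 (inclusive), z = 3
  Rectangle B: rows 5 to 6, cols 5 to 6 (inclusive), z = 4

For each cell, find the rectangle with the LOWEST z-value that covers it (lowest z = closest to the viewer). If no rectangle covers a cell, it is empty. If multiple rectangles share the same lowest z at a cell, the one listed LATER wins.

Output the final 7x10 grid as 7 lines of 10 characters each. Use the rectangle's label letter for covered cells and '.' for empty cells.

..........
..........
....AAAAA.
....AAAAA.
..........
.....BB...
.....BB...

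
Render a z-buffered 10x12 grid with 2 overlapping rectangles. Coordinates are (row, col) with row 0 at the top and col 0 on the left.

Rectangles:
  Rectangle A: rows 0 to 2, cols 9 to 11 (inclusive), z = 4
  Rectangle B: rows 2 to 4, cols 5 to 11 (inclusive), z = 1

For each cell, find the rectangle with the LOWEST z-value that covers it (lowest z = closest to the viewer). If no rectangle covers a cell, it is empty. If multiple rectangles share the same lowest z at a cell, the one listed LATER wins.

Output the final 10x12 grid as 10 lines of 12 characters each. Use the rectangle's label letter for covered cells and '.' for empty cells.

.........AAA
.........AAA
.....BBBBBBB
.....BBBBBBB
.....BBBBBBB
............
............
............
............
............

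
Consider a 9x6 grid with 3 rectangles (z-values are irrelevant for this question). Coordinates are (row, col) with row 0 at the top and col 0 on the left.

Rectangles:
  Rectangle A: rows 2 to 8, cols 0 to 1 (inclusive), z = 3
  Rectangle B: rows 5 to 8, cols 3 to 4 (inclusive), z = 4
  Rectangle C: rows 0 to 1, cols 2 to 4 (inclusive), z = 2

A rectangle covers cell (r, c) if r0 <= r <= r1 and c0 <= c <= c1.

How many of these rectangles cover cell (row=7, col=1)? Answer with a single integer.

Answer: 1

Derivation:
Check cell (7,1):
  A: rows 2-8 cols 0-1 -> covers
  B: rows 5-8 cols 3-4 -> outside (col miss)
  C: rows 0-1 cols 2-4 -> outside (row miss)
Count covering = 1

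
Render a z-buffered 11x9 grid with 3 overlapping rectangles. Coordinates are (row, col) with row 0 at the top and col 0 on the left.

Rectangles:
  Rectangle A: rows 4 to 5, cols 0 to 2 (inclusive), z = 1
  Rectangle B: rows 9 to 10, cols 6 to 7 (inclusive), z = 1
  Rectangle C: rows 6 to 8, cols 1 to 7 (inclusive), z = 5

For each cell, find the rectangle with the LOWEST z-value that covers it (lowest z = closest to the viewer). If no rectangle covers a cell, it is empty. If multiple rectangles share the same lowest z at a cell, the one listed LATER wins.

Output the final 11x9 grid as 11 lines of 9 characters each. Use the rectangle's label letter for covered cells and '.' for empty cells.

.........
.........
.........
.........
AAA......
AAA......
.CCCCCCC.
.CCCCCCC.
.CCCCCCC.
......BB.
......BB.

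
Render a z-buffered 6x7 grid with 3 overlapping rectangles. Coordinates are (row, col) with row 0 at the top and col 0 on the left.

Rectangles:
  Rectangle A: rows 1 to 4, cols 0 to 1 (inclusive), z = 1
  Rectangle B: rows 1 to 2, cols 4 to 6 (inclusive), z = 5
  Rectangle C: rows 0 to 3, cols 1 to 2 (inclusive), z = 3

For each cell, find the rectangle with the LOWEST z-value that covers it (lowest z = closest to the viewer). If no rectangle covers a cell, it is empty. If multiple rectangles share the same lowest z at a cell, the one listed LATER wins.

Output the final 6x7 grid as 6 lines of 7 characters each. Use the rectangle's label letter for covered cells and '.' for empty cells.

.CC....
AAC.BBB
AAC.BBB
AAC....
AA.....
.......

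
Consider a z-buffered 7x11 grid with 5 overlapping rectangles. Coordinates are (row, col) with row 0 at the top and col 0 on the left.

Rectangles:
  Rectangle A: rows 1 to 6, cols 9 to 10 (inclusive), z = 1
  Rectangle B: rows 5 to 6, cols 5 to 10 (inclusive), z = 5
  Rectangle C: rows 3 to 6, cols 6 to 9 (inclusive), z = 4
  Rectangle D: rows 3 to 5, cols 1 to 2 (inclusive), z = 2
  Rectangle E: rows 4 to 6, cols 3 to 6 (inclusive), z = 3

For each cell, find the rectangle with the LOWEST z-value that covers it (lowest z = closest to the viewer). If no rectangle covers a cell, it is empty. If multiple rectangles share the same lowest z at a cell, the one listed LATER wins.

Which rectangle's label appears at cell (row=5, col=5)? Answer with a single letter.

Answer: E

Derivation:
Check cell (5,5):
  A: rows 1-6 cols 9-10 -> outside (col miss)
  B: rows 5-6 cols 5-10 z=5 -> covers; best now B (z=5)
  C: rows 3-6 cols 6-9 -> outside (col miss)
  D: rows 3-5 cols 1-2 -> outside (col miss)
  E: rows 4-6 cols 3-6 z=3 -> covers; best now E (z=3)
Winner: E at z=3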